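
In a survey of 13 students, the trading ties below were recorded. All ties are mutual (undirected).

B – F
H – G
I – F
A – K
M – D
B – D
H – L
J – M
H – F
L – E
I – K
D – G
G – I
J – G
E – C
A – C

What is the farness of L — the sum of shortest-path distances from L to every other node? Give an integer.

Distances from L: A:3, B:3, C:2, D:3, E:1, F:2, G:2, H:1, I:3, J:3, K:4, M:4.
Sum = 3 + 3 + 2 + 3 + 1 + 2 + 2 + 1 + 3 + 3 + 4 + 4 = 31.

31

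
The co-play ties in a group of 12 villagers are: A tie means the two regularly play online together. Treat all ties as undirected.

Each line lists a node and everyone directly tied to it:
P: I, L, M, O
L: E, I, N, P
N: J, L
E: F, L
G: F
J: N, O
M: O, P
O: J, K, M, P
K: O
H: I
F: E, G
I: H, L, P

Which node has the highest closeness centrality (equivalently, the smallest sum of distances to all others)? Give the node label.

Farness (sum of distances to all others) for each node — E:26, F:34, G:44, H:34, I:24, J:29, K:35, L:20, M:28, N:26, O:25, P:21.
The smallest farness is 20, for L, so L has the highest closeness.

L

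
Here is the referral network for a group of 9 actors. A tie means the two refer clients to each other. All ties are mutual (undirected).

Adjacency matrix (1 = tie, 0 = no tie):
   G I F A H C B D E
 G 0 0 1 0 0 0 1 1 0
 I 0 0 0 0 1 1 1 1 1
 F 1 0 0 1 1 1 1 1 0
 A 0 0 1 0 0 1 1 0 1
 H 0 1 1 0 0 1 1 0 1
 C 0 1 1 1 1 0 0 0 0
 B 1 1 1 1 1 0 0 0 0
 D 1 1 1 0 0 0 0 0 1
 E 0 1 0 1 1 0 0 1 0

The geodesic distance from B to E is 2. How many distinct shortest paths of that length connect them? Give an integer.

3

The shortest distance is 2. The length-2 paths are: B–I–E; B–A–E; B–H–E.
That gives 3 distinct shortest paths.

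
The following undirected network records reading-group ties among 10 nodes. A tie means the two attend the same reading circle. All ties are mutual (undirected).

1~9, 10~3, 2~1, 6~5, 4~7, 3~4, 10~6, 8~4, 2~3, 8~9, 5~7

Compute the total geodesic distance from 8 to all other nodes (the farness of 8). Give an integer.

Distances from 8: 1:2, 2:3, 3:2, 4:1, 5:3, 6:4, 7:2, 9:1, 10:3.
Sum = 2 + 3 + 2 + 1 + 3 + 4 + 2 + 1 + 3 = 21.

21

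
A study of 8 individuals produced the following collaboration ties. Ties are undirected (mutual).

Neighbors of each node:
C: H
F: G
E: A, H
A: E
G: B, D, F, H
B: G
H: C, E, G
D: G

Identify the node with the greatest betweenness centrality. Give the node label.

G

Unnormalized betweenness of each node: A:0, B:0, C:0, D:0, E:6, F:0, G:15, H:14.
G has the largest value, 15, making it the main broker — the node through which the most shortest paths run.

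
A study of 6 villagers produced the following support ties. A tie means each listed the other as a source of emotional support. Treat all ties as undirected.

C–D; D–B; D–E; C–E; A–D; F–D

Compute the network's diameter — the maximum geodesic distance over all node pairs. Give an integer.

2

Eccentricity of each node (its greatest distance to any other): A:2, B:2, C:2, D:1, E:2, F:2.
The maximum eccentricity is 2, realized for instance by the pair E–A via E – D – A. So the diameter is 2.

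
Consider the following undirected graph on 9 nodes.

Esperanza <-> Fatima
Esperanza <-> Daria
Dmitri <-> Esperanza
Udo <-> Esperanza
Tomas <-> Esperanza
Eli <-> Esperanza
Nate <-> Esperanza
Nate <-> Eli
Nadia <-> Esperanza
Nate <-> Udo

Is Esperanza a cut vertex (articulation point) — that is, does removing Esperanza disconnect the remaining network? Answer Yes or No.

Yes

Removing Esperanza leaves {Daria} with no path to {Fatima}, so the network splits into 6 components. Esperanza is a cut vertex.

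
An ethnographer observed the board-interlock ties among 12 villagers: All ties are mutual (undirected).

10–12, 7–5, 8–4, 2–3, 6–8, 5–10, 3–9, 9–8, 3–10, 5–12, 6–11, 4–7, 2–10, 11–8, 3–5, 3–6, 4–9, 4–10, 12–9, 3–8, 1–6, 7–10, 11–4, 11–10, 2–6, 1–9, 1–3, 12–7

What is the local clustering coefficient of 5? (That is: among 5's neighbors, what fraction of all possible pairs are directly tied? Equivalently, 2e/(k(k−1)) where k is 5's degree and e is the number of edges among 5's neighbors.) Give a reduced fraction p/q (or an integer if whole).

2/3

5's neighbors: 3, 7, 10, and 12 (k = 4).
Possible neighbor pairs: C(4,2) = 6. Edges among them: 3–10, 7–10, 7–12, 10–12 → e = 4.
Clustering(5) = 4/6 = 2/3.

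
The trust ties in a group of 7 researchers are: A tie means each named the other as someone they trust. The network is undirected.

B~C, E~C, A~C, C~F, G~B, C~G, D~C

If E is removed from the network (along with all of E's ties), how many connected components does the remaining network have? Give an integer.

E's neighbors (C) remain reachable from one another through other ties, so the rest of the network stays in one piece.

1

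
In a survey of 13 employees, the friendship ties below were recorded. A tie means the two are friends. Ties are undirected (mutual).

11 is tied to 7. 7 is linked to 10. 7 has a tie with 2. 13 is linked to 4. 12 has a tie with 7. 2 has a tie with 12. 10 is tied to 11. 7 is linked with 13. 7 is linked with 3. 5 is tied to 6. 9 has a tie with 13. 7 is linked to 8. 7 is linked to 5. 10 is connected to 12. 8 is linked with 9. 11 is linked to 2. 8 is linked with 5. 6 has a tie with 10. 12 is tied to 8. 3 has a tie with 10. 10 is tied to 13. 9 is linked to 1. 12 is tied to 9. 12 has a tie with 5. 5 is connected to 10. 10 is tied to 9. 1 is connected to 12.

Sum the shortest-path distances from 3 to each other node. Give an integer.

Distances from 3: 1:3, 2:2, 4:3, 5:2, 6:2, 7:1, 8:2, 9:2, 10:1, 11:2, 12:2, 13:2.
Sum = 3 + 2 + 3 + 2 + 2 + 1 + 2 + 2 + 1 + 2 + 2 + 2 = 24.

24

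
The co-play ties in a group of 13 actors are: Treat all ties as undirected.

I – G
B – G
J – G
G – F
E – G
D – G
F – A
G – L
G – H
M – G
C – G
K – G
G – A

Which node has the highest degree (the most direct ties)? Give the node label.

Degrees — A:2, B:1, C:1, D:1, E:1, F:2, G:12, H:1, I:1, J:1, K:1, L:1, M:1.
The maximum is 12, attained only by G.

G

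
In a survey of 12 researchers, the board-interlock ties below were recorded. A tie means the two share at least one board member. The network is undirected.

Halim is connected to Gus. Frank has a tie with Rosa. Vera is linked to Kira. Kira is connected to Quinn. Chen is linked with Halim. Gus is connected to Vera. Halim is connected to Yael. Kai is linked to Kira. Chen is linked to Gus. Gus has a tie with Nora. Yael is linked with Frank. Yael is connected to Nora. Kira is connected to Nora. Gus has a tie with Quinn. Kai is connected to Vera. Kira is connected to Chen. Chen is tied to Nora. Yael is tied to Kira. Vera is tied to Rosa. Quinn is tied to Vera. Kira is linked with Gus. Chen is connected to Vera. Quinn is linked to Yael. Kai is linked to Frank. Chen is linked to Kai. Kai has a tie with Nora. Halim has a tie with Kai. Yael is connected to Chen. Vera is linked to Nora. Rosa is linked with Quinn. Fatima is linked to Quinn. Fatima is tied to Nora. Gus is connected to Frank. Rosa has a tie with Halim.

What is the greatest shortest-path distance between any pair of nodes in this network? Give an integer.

3

Eccentricity of each node (its greatest distance to any other): Chen:2, Fatima:3, Frank:3, Gus:2, Halim:3, Kai:2, Kira:2, Nora:2, Quinn:2, Rosa:2, Vera:2, Yael:2.
The maximum eccentricity is 3, realized for instance by the pair Halim–Fatima via Halim – Yael – Quinn – Fatima. So the diameter is 3.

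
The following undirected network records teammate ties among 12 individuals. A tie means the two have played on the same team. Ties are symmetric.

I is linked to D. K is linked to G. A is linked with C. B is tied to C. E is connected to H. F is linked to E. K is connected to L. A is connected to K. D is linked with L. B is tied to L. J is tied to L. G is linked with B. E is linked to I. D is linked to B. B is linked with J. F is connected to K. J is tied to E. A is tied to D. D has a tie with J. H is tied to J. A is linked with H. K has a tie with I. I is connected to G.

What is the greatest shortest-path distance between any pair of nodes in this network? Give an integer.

3

Eccentricity of each node (its greatest distance to any other): A:2, B:3, C:3, D:3, E:3, F:3, G:3, H:3, I:3, J:2, K:2, L:2.
The maximum eccentricity is 3, realized for instance by the pair C–F via C – A – K – F. So the diameter is 3.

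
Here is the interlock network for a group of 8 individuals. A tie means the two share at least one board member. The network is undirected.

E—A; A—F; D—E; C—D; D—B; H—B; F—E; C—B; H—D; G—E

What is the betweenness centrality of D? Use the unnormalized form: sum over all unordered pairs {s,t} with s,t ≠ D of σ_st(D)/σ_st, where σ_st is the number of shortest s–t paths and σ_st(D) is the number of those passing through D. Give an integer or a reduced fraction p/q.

25/2

Pairs whose geodesics pass through D — G–C: 1; G–H: 1; G–B: 1; F–C: 1; F–H: 1; F–B: 1; A–C: 1; A–H: 1; A–B: 1; E–C: 1; E–H: 1; E–B: 1; C–H: 1/2.
All other pairs contribute 0.
Summing the contributions gives betweenness(D) = 25/2.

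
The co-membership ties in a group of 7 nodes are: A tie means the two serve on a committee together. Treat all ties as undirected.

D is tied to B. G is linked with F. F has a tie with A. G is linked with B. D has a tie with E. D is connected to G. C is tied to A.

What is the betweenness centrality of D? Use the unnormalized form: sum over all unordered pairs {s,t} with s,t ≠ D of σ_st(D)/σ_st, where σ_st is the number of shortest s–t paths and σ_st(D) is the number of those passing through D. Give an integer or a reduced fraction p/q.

Pairs whose geodesics pass through D — G–E: 1; B–E: 1; F–E: 1; A–E: 1; E–C: 1.
All other pairs contribute 0.
Summing the contributions gives betweenness(D) = 5.

5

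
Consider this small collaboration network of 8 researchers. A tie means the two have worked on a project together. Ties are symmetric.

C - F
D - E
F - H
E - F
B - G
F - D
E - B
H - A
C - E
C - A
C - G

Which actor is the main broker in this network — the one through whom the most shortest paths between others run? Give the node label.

Unnormalized betweenness of each node: A:1, B:5/6, C:22/3, D:0, E:11/2, F:11/2, G:1, H:5/6.
C has the largest value, 22/3, making it the main broker — the node through which the most shortest paths run.

C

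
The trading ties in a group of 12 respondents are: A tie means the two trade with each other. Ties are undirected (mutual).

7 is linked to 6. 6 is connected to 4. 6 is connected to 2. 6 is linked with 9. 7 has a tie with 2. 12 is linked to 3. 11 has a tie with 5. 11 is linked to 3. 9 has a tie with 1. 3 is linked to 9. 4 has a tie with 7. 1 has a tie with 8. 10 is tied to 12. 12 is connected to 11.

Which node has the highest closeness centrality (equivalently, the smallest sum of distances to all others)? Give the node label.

Farness (sum of distances to all others) for each node — 1:29, 2:34, 3:23, 4:34, 5:39, 6:25, 7:33, 8:39, 9:21, 10:39, 11:29, 12:29.
The smallest farness is 21, for 9, so 9 has the highest closeness.

9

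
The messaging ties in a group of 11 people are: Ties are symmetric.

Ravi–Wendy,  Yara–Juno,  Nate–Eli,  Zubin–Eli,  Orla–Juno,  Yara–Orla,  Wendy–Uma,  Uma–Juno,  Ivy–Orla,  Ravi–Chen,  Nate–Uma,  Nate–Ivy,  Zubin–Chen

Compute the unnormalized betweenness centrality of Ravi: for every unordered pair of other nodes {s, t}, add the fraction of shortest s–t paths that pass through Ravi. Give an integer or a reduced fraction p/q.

Pairs whose geodesics pass through Ravi — Orla–Chen: 1/2; Yara–Chen: 1; Juno–Chen: 1; Uma–Chen: 1; Wendy–Chen: 1; Wendy–Zubin: 1.
All other pairs contribute 0.
Summing the contributions gives betweenness(Ravi) = 11/2.

11/2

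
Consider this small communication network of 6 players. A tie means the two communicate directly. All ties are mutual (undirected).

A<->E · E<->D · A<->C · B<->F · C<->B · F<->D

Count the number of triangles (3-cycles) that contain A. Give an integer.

A's neighbors are C and E, but none of them are tied to each other, so no triangle contains A.

0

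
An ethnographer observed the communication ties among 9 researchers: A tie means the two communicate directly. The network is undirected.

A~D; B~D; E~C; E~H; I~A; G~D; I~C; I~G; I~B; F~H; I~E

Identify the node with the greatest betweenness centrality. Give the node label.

I

Unnormalized betweenness of each node: A:5/3, B:5/3, C:0, D:3/2, E:12, F:0, G:5/3, H:7, I:35/2.
I has the largest value, 35/2, making it the main broker — the node through which the most shortest paths run.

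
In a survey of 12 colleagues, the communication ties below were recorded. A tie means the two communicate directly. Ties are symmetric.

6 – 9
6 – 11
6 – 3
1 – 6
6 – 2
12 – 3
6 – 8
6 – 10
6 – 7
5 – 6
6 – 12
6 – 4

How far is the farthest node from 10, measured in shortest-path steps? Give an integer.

2

Distances from 10: 1:2, 2:2, 3:2, 4:2, 5:2, 6:1, 7:2, 8:2, 9:2, 11:2, 12:2.
The largest is 2 (to 3, 9, 2, 7, 8, 4, 1, 11, 12, and 5), so the eccentricity of 10 is 2.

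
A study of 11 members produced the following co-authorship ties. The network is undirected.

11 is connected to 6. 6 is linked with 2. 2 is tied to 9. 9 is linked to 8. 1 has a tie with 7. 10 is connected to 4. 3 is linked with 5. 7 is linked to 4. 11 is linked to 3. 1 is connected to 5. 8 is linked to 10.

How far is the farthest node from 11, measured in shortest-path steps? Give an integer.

5

Distances from 11: 1:3, 2:2, 3:1, 4:5, 5:2, 6:1, 7:4, 8:4, 9:3, 10:5.
The largest is 5 (to 4 and 10), so the eccentricity of 11 is 5.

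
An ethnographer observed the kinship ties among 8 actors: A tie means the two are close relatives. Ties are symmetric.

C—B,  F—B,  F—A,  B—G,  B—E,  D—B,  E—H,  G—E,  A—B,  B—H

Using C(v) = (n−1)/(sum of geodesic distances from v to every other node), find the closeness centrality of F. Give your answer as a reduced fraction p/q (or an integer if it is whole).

Distances from F: A:1, B:1, C:2, D:2, E:2, G:2, H:2. Sum = 12.
n = 8, so closeness = 7/12.

7/12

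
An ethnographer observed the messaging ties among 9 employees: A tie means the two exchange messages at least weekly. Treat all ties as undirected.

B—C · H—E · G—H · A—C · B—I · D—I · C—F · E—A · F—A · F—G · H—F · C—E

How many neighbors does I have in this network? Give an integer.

2

I is directly tied to B and D. That is 2 neighbors, so the degree of I is 2.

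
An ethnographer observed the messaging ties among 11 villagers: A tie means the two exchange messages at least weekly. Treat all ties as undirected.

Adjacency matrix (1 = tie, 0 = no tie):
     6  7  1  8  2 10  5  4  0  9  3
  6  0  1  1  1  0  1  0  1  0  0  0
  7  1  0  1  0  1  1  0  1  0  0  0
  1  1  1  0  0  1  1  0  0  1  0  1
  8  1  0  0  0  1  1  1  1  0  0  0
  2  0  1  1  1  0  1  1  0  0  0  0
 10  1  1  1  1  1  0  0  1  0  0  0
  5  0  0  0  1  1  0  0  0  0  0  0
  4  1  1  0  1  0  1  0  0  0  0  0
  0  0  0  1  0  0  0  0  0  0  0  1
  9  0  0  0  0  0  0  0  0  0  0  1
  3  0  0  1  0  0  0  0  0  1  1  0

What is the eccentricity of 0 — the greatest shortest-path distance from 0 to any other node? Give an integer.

3

Distances from 0: 1:1, 2:2, 3:1, 4:3, 5:3, 6:2, 7:2, 8:3, 9:2, 10:2.
The largest is 3 (to 8, 4, and 5), so the eccentricity of 0 is 3.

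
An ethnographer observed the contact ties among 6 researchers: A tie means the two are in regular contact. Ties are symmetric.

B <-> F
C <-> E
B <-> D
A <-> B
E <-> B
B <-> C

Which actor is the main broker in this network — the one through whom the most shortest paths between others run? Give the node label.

Unnormalized betweenness of each node: A:0, B:9, C:0, D:0, E:0, F:0.
B has the largest value, 9, making it the main broker — the node through which the most shortest paths run.

B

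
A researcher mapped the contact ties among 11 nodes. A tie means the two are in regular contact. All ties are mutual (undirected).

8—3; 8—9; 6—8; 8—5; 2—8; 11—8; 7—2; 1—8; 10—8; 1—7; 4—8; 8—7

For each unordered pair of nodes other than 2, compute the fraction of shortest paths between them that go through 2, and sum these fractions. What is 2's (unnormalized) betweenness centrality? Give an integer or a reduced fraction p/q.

0

No shortest path between any pair of other nodes passes through 2.
Summing the contributions gives betweenness(2) = 0.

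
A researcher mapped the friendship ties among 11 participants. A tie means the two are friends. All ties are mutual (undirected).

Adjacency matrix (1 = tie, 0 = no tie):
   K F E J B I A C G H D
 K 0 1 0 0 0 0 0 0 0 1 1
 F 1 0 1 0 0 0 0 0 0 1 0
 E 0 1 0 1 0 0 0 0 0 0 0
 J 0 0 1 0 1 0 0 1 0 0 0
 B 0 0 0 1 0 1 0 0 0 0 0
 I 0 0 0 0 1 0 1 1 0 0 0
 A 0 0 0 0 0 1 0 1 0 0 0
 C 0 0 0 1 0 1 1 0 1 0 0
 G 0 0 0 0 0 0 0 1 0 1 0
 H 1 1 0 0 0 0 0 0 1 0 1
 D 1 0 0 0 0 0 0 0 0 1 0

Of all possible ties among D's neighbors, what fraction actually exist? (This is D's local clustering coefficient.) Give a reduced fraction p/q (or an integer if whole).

D's neighbors: H and K (k = 2).
Possible neighbor pairs: C(2,2) = 1. Edges among them: H–K → e = 1.
Clustering(D) = 1/1.

1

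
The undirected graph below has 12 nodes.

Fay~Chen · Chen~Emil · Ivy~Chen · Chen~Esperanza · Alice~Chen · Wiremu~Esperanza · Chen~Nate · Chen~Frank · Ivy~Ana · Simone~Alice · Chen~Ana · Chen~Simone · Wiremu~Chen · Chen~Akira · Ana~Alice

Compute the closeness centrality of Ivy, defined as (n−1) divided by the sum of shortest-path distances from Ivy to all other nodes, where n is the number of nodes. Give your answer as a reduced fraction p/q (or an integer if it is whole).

Distances from Ivy: Akira:2, Alice:2, Ana:1, Chen:1, Emil:2, Esperanza:2, Fay:2, Frank:2, Nate:2, Simone:2, Wiremu:2. Sum = 20.
n = 12, so closeness = 11/20.

11/20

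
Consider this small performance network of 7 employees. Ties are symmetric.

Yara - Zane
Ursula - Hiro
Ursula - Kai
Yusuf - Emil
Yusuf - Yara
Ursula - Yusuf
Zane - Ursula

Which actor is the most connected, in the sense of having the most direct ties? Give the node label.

Degrees — Emil:1, Hiro:1, Kai:1, Ursula:4, Yara:2, Yusuf:3, Zane:2.
The maximum is 4, attained only by Ursula.

Ursula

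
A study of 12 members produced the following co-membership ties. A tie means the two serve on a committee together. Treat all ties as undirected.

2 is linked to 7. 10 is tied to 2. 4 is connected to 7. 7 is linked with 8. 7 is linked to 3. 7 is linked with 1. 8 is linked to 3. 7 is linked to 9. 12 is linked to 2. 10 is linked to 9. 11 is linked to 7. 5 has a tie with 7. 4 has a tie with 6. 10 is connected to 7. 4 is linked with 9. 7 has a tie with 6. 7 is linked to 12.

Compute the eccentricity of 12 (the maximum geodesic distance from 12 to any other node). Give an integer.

Distances from 12: 1:2, 2:1, 3:2, 4:2, 5:2, 6:2, 7:1, 8:2, 9:2, 10:2, 11:2.
The largest is 2 (to 4, 3, 9, 11, 5, 1, 8, 10, and 6), so the eccentricity of 12 is 2.

2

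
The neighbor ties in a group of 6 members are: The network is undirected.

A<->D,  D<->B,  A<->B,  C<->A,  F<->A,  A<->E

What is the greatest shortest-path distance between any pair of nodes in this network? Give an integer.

Eccentricity of each node (its greatest distance to any other): A:1, B:2, C:2, D:2, E:2, F:2.
The maximum eccentricity is 2, realized for instance by the pair D–E via D – A – E. So the diameter is 2.

2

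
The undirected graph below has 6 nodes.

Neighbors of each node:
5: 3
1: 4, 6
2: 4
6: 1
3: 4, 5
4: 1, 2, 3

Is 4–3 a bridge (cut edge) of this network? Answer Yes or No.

Without the 4–3 edge there is no alternate route between 4 and 3, so the network disconnects. It is a bridge.

Yes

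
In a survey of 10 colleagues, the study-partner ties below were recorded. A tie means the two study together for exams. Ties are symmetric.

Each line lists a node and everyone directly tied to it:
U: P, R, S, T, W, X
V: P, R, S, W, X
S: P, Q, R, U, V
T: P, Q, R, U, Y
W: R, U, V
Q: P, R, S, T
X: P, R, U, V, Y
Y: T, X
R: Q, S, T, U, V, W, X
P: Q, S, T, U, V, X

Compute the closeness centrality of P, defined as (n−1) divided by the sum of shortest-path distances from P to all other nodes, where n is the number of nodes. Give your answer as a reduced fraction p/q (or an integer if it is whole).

3/4

Distances from P: Q:1, R:2, S:1, T:1, U:1, V:1, W:2, X:1, Y:2. Sum = 12.
n = 10, so closeness = 9/12 = 3/4.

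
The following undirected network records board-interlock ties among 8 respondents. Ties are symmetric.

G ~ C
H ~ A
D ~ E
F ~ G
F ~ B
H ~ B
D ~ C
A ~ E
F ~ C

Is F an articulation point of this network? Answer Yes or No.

No

Even without F, every remaining node can still reach every other (the residual graph is connected), so F is not a cut vertex.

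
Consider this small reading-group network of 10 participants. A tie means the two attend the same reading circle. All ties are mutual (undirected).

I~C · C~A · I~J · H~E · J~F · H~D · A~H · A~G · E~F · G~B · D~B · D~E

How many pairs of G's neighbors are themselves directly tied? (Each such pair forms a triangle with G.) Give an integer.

G's neighbors are A and B, but none of them are tied to each other, so no triangle contains G.

0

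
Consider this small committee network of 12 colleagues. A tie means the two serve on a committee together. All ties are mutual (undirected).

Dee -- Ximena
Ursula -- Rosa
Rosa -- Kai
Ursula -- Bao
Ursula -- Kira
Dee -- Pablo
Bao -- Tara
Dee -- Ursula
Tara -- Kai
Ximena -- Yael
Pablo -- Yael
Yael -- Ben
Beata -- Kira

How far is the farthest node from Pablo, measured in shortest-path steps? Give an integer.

Distances from Pablo: Bao:3, Beata:4, Ben:2, Dee:1, Kai:4, Kira:3, Rosa:3, Tara:4, Ursula:2, Ximena:2, Yael:1.
The largest is 4 (to Tara, Kai, and Beata), so the eccentricity of Pablo is 4.

4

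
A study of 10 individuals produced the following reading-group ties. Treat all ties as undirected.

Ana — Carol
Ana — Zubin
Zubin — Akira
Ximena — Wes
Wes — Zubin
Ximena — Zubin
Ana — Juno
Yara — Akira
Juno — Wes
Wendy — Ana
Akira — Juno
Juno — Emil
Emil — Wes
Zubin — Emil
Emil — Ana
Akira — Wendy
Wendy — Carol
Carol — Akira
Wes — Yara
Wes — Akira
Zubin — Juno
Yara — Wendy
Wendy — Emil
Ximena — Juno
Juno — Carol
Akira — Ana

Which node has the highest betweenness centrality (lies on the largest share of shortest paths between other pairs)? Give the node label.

Akira

Unnormalized betweenness of each node: Akira:43/10, Ana:33/20, Carol:7/20, Emil:22/15, Juno:251/60, Wendy:61/30, Wes:11/3, Ximena:0, Yara:13/30, Zubin:23/12.
Akira has the largest value, 43/10, making it the main broker — the node through which the most shortest paths run.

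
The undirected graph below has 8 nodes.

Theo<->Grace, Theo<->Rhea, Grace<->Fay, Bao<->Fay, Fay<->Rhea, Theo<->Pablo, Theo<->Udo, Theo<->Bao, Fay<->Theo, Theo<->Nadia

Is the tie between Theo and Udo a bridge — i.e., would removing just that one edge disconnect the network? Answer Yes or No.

Without the Theo–Udo edge there is no alternate route between Theo and Udo, so the network disconnects. It is a bridge.

Yes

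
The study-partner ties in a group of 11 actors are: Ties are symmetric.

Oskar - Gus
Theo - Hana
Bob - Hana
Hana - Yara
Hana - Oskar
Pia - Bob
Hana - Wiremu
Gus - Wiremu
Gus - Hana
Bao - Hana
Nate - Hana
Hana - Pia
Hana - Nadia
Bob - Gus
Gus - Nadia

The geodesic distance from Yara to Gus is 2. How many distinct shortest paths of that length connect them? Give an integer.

The shortest distance is 2, and the only length-2 path is Yara–Hana–Gus. So there is exactly 1 shortest path.

1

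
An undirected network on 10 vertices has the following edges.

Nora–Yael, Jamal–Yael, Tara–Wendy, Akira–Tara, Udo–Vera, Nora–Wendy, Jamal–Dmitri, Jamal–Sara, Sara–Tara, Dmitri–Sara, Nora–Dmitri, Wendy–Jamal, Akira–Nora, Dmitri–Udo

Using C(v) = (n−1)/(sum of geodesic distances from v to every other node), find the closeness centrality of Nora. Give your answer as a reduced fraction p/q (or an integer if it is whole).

Distances from Nora: Akira:1, Dmitri:1, Jamal:2, Sara:2, Tara:2, Udo:2, Vera:3, Wendy:1, Yael:1. Sum = 15.
n = 10, so closeness = 9/15 = 3/5.

3/5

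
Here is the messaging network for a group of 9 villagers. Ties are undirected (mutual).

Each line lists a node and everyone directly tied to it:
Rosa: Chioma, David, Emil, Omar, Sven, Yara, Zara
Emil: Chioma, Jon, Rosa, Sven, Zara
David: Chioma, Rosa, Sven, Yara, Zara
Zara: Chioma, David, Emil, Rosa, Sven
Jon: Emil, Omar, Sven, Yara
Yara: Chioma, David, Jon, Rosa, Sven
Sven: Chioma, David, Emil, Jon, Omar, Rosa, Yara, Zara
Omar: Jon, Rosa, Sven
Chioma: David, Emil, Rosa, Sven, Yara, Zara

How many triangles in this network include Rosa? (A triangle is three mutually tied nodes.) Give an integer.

13

Rosa's neighbors: Chioma, David, Emil, Omar, Sven, Yara, and Zara.
Neighbor pairs that are themselves tied: Rosa–Chioma–David; Rosa–Chioma–Emil; Rosa–Chioma–Sven; Rosa–Chioma–Yara; Rosa–Chioma–Zara; Rosa–David–Sven; Rosa–David–Yara; Rosa–David–Zara; Rosa–Emil–Sven; Rosa–Emil–Zara; Rosa–Omar–Sven; Rosa–Sven–Yara; Rosa–Sven–Zara. Each forms one triangle with Rosa, for 13 in total.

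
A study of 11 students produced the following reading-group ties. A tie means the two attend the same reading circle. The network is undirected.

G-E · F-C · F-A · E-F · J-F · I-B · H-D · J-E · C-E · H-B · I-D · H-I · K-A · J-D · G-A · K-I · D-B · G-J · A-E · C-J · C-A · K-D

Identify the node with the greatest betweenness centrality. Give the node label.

Unnormalized betweenness of each node: A:20/3, B:0, C:1/4, D:16, E:11/12, F:1/4, G:1/4, H:0, I:2, J:44/3, K:6.
D has the largest value, 16, making it the main broker — the node through which the most shortest paths run.

D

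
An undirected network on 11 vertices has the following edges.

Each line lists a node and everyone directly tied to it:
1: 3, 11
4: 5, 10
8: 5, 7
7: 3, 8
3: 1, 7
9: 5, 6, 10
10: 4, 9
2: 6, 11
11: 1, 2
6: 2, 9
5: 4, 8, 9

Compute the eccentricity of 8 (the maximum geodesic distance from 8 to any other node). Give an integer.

Distances from 8: 1:3, 2:4, 3:2, 4:2, 5:1, 6:3, 7:1, 9:2, 10:3, 11:4.
The largest is 4 (to 11 and 2), so the eccentricity of 8 is 4.

4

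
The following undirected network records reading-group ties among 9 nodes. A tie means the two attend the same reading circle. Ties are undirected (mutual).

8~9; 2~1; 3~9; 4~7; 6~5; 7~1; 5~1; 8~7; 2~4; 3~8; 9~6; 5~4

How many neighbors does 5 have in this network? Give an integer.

5 is directly tied to 1, 4, and 6. That is 3 neighbors, so the degree of 5 is 3.

3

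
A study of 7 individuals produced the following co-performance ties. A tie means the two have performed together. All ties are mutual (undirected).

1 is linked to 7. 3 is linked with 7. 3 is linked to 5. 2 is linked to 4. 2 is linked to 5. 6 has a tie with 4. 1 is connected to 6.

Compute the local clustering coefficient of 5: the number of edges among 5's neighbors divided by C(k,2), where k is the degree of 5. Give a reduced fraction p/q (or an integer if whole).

5's neighbors: 2 and 3 (k = 2).
Possible neighbor pairs: C(2,2) = 1. Edges among them: none → e = 0.
Clustering(5) = 0/1.

0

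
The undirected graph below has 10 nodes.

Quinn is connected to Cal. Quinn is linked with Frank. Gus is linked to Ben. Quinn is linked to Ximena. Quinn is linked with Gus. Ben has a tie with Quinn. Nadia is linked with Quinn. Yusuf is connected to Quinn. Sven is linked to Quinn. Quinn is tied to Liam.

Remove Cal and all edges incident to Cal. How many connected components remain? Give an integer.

Cal's neighbors (Quinn) remain reachable from one another through other ties, so the rest of the network stays in one piece.

1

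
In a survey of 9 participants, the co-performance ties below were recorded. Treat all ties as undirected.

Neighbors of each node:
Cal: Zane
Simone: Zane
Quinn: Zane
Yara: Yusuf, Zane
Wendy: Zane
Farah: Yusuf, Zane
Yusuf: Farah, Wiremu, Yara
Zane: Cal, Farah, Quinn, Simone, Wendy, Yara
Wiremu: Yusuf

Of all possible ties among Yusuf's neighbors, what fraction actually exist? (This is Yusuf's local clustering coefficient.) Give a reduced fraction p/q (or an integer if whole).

Yusuf's neighbors: Farah, Wiremu, and Yara (k = 3).
Possible neighbor pairs: C(3,2) = 3. Edges among them: none → e = 0.
Clustering(Yusuf) = 0/3 = 0.

0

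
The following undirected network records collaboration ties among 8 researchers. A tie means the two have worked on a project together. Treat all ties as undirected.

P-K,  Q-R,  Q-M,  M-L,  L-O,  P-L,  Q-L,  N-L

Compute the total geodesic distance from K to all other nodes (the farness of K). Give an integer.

Distances from K: L:2, M:3, N:3, O:3, P:1, Q:3, R:4.
Sum = 2 + 3 + 3 + 3 + 1 + 3 + 4 = 19.

19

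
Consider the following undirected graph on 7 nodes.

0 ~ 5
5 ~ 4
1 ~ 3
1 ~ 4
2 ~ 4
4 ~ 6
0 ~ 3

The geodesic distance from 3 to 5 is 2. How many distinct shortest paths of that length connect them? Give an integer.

1

The shortest distance is 2, and the only length-2 path is 3–0–5. So there is exactly 1 shortest path.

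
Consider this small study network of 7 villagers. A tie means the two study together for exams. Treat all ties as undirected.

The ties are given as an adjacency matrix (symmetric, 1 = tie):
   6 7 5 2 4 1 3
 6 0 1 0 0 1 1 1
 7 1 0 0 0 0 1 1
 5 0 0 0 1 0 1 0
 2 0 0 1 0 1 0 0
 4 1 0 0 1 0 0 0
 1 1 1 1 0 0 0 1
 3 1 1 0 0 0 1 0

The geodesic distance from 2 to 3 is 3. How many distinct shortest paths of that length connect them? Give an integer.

The shortest distance is 3. The length-3 paths are: 2–4–6–3; 2–5–1–3.
That gives 2 distinct shortest paths.

2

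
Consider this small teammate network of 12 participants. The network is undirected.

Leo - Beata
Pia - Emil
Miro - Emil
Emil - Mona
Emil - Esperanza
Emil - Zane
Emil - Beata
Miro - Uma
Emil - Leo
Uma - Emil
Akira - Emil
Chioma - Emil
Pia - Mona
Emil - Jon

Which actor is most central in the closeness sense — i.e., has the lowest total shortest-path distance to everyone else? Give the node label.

Emil

Farness (sum of distances to all others) for each node — Akira:21, Beata:20, Chioma:21, Emil:11, Esperanza:21, Jon:21, Leo:20, Miro:20, Mona:20, Pia:20, Uma:20, Zane:21.
The smallest farness is 11, for Emil, so Emil has the highest closeness.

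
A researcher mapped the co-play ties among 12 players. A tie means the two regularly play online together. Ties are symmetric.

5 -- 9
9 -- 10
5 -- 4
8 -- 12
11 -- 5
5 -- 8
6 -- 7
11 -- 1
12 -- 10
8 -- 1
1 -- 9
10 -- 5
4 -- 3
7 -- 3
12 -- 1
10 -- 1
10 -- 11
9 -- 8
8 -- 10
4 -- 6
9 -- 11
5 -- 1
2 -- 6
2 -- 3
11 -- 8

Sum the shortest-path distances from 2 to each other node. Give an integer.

34

Distances from 2: 1:4, 3:1, 4:2, 5:3, 6:1, 7:2, 8:4, 9:4, 10:4, 11:4, 12:5.
Sum = 4 + 1 + 2 + 3 + 1 + 2 + 4 + 4 + 4 + 4 + 5 = 34.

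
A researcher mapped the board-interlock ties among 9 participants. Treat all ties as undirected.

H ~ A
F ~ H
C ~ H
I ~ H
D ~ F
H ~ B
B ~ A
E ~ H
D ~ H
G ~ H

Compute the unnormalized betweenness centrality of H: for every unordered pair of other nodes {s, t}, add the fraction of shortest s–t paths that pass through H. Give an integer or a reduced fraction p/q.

Pairs whose geodesics pass through H — D–G: 1; D–I: 1; D–C: 1; D–E: 1; D–A: 1; D–B: 1; G–I: 1; G–F: 1; G–C: 1; G–E: 1; G–A: 1; G–B: 1; I–F: 1; I–C: 1 … (+12 more pairs).
All other pairs contribute 0.
Summing the contributions gives betweenness(H) = 26.

26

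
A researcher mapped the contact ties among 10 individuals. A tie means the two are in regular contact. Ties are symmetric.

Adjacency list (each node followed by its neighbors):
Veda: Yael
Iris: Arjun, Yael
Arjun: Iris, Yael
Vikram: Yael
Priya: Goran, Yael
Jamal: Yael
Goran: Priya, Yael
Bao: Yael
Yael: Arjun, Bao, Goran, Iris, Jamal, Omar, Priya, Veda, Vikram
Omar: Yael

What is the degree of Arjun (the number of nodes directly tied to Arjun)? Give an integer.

2

Arjun is directly tied to Iris and Yael. That is 2 neighbors, so the degree of Arjun is 2.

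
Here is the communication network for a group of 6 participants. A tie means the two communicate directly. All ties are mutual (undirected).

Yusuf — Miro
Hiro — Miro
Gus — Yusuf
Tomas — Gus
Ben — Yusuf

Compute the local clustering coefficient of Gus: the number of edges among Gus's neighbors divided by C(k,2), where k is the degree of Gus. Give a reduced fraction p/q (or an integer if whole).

Gus's neighbors: Tomas and Yusuf (k = 2).
Possible neighbor pairs: C(2,2) = 1. Edges among them: none → e = 0.
Clustering(Gus) = 0/1.

0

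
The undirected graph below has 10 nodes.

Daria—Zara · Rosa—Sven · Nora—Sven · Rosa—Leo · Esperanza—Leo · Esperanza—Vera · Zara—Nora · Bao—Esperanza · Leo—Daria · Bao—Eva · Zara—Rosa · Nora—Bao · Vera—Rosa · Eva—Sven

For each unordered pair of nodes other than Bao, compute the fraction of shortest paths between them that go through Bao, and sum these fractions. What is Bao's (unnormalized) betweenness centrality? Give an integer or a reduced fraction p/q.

167/30

Pairs whose geodesics pass through Bao — Vera–Eva: 1/2; Vera–Nora: 1/3; Esperanza–Eva: 1; Esperanza–Sven: 2/4; Esperanza–Nora: 1; Esperanza–Zara: 1/4; Eva–Nora: 1/2; Eva–Zara: 1/3; Eva–Daria: 2/5; Eva–Leo: 1/2; Nora–Leo: 1/4.
All other pairs contribute 0.
Summing the contributions gives betweenness(Bao) = 167/30.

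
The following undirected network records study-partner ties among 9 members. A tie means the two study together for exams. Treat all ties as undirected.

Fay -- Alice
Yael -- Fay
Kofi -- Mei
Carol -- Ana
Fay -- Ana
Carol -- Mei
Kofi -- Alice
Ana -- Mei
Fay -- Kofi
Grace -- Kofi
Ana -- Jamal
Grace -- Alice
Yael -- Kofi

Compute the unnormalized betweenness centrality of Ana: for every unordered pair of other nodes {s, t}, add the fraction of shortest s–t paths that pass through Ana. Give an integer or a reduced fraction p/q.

19/2

Pairs whose geodesics pass through Ana — Jamal–Carol: 1; Jamal–Mei: 1; Jamal–Kofi: 2/2; Jamal–Yael: 1; Jamal–Alice: 1; Jamal–Grace: 3/3; Jamal–Fay: 1; Carol–Yael: 1/2; Carol–Alice: 1/2; Carol–Fay: 1; Mei–Fay: 1/2.
All other pairs contribute 0.
Summing the contributions gives betweenness(Ana) = 19/2.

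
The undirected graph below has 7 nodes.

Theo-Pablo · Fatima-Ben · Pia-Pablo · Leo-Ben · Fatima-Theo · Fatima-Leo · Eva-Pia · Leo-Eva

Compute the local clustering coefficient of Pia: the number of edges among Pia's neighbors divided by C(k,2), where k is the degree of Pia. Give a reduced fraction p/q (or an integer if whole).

0

Pia's neighbors: Eva and Pablo (k = 2).
Possible neighbor pairs: C(2,2) = 1. Edges among them: none → e = 0.
Clustering(Pia) = 0/1.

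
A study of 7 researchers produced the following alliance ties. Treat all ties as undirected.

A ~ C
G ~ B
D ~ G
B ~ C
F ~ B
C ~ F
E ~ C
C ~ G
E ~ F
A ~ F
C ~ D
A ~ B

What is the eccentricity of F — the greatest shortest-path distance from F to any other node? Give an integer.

2

Distances from F: A:1, B:1, C:1, D:2, E:1, G:2.
The largest is 2 (to G and D), so the eccentricity of F is 2.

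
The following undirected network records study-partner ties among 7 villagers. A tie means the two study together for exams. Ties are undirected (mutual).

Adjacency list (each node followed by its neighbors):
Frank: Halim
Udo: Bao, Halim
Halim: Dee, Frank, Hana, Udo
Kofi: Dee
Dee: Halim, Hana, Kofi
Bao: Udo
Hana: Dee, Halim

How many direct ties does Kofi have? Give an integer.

1

Kofi is directly tied to Dee. That is 1 neighbor, so the degree of Kofi is 1.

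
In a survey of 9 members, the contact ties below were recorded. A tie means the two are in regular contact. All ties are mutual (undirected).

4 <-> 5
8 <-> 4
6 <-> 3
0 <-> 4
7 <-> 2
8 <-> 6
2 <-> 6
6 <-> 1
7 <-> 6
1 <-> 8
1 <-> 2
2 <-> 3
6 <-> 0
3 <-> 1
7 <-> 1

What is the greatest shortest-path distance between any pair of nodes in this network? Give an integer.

Eccentricity of each node (its greatest distance to any other): 0:2, 1:3, 2:4, 3:4, 4:3, 5:4, 6:3, 7:4, 8:2.
The maximum eccentricity is 4, realized for instance by the pair 5–7 via 5 – 4 – 8 – 1 – 7. So the diameter is 4.

4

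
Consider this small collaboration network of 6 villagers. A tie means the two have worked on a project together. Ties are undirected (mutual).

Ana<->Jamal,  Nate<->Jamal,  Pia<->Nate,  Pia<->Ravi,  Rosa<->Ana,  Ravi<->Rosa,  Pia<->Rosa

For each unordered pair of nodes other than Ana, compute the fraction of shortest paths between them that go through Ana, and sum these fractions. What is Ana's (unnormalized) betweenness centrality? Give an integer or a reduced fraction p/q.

Pairs whose geodesics pass through Ana — Jamal–Ravi: 1/2; Jamal–Rosa: 1.
All other pairs contribute 0.
Summing the contributions gives betweenness(Ana) = 3/2.

3/2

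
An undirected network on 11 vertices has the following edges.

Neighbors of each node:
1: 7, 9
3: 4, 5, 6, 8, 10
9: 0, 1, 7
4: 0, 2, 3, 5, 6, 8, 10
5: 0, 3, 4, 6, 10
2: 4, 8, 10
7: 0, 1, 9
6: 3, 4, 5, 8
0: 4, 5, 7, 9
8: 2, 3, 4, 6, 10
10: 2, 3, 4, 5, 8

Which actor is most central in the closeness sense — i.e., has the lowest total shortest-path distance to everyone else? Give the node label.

Farness (sum of distances to all others) for each node — 0:16, 1:30, 2:21, 3:19, 4:14, 5:16, 6:20, 7:22, 8:19, 9:22, 10:19.
The smallest farness is 14, for 4, so 4 has the highest closeness.

4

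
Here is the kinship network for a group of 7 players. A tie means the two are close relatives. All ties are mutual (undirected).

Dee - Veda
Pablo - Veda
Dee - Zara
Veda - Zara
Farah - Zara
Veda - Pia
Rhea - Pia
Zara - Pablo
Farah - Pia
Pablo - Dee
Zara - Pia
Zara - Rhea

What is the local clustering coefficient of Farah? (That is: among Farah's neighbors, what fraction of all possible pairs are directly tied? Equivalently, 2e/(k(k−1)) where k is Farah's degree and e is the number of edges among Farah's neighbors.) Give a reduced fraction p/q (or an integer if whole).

Farah's neighbors: Pia and Zara (k = 2).
Possible neighbor pairs: C(2,2) = 1. Edges among them: Pia–Zara → e = 1.
Clustering(Farah) = 1/1.

1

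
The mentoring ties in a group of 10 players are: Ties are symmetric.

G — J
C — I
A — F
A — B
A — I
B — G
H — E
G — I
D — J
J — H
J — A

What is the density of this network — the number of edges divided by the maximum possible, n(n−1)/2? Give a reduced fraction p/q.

There are 11 edges and 10 nodes, so the maximum possible is C(10,2) = 45.
Density = 11/45.

11/45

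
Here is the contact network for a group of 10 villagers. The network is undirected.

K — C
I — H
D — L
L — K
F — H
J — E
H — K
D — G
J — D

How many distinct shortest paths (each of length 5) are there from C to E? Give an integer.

The shortest distance is 5, and the only length-5 path is C–K–L–D–J–E. So there is exactly 1 shortest path.

1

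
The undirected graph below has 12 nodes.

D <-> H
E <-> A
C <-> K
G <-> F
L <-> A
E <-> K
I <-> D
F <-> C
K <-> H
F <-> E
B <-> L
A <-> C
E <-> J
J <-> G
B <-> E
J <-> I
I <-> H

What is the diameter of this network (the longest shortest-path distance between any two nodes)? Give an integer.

5

Eccentricity of each node (its greatest distance to any other): A:4, B:4, C:3, D:5, E:3, F:4, G:4, H:4, I:4, J:3, K:3, L:5.
The maximum eccentricity is 5, realized for instance by the pair L–D via L – B – E – K – H – D. So the diameter is 5.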